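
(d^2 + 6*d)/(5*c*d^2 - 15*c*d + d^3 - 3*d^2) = (d + 6)/(5*c*d - 15*c + d^2 - 3*d)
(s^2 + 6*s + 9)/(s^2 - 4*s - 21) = (s + 3)/(s - 7)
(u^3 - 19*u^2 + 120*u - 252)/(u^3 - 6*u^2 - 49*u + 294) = (u - 6)/(u + 7)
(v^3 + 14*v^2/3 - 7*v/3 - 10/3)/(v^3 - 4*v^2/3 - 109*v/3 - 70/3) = (v - 1)/(v - 7)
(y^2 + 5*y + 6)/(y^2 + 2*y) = (y + 3)/y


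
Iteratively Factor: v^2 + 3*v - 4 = (v - 1)*(v + 4)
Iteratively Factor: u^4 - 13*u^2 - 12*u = (u)*(u^3 - 13*u - 12) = u*(u + 1)*(u^2 - u - 12) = u*(u + 1)*(u + 3)*(u - 4)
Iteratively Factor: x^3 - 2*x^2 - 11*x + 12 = (x - 1)*(x^2 - x - 12) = (x - 4)*(x - 1)*(x + 3)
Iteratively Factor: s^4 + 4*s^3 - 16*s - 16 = (s + 2)*(s^3 + 2*s^2 - 4*s - 8) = (s + 2)^2*(s^2 - 4) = (s - 2)*(s + 2)^2*(s + 2)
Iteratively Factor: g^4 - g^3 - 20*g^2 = (g + 4)*(g^3 - 5*g^2) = g*(g + 4)*(g^2 - 5*g) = g^2*(g + 4)*(g - 5)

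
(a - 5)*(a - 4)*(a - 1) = a^3 - 10*a^2 + 29*a - 20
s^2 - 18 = (s - 3*sqrt(2))*(s + 3*sqrt(2))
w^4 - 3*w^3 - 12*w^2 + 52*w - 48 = (w - 3)*(w - 2)^2*(w + 4)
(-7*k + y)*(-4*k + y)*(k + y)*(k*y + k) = 28*k^4*y + 28*k^4 + 17*k^3*y^2 + 17*k^3*y - 10*k^2*y^3 - 10*k^2*y^2 + k*y^4 + k*y^3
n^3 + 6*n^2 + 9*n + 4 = (n + 1)^2*(n + 4)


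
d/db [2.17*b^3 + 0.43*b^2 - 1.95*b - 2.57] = 6.51*b^2 + 0.86*b - 1.95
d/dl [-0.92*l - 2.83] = -0.920000000000000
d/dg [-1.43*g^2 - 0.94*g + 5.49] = -2.86*g - 0.94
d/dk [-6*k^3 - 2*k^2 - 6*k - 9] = -18*k^2 - 4*k - 6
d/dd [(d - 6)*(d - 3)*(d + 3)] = 3*d^2 - 12*d - 9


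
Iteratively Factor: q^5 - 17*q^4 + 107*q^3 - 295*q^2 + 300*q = (q - 3)*(q^4 - 14*q^3 + 65*q^2 - 100*q) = (q - 5)*(q - 3)*(q^3 - 9*q^2 + 20*q) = q*(q - 5)*(q - 3)*(q^2 - 9*q + 20) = q*(q - 5)*(q - 4)*(q - 3)*(q - 5)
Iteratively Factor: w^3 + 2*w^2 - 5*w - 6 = (w - 2)*(w^2 + 4*w + 3) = (w - 2)*(w + 1)*(w + 3)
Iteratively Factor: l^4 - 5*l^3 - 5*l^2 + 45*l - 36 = (l - 1)*(l^3 - 4*l^2 - 9*l + 36) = (l - 4)*(l - 1)*(l^2 - 9) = (l - 4)*(l - 1)*(l + 3)*(l - 3)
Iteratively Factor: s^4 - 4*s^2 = (s + 2)*(s^3 - 2*s^2) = s*(s + 2)*(s^2 - 2*s) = s*(s - 2)*(s + 2)*(s)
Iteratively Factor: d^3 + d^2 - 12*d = (d - 3)*(d^2 + 4*d) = (d - 3)*(d + 4)*(d)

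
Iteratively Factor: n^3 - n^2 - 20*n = (n + 4)*(n^2 - 5*n) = n*(n + 4)*(n - 5)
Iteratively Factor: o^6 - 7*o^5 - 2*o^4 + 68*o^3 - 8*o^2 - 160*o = (o - 5)*(o^5 - 2*o^4 - 12*o^3 + 8*o^2 + 32*o) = (o - 5)*(o - 4)*(o^4 + 2*o^3 - 4*o^2 - 8*o) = (o - 5)*(o - 4)*(o - 2)*(o^3 + 4*o^2 + 4*o) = (o - 5)*(o - 4)*(o - 2)*(o + 2)*(o^2 + 2*o) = (o - 5)*(o - 4)*(o - 2)*(o + 2)^2*(o)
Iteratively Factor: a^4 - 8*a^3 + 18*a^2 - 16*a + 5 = (a - 1)*(a^3 - 7*a^2 + 11*a - 5) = (a - 5)*(a - 1)*(a^2 - 2*a + 1) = (a - 5)*(a - 1)^2*(a - 1)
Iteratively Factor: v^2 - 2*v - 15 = (v - 5)*(v + 3)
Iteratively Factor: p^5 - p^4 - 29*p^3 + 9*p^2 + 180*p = (p - 3)*(p^4 + 2*p^3 - 23*p^2 - 60*p) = (p - 3)*(p + 3)*(p^3 - p^2 - 20*p) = (p - 3)*(p + 3)*(p + 4)*(p^2 - 5*p) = p*(p - 3)*(p + 3)*(p + 4)*(p - 5)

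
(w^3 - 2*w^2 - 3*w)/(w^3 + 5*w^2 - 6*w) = (w^2 - 2*w - 3)/(w^2 + 5*w - 6)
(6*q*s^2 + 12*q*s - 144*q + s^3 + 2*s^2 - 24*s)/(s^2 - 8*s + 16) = (6*q*s + 36*q + s^2 + 6*s)/(s - 4)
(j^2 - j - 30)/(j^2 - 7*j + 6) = (j + 5)/(j - 1)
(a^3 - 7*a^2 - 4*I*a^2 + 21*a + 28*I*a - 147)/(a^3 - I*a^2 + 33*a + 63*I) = (a - 7)/(a + 3*I)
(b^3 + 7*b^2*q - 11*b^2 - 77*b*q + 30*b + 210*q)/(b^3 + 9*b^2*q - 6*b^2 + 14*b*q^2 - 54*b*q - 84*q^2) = (b - 5)/(b + 2*q)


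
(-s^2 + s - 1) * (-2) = 2*s^2 - 2*s + 2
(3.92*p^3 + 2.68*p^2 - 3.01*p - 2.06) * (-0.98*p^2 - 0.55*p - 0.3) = -3.8416*p^5 - 4.7824*p^4 + 0.2998*p^3 + 2.8703*p^2 + 2.036*p + 0.618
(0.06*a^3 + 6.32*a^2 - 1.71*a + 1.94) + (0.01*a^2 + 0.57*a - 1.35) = 0.06*a^3 + 6.33*a^2 - 1.14*a + 0.59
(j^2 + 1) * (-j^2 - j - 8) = -j^4 - j^3 - 9*j^2 - j - 8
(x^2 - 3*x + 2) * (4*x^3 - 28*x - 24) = 4*x^5 - 12*x^4 - 20*x^3 + 60*x^2 + 16*x - 48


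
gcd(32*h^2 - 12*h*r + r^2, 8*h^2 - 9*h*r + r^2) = -8*h + r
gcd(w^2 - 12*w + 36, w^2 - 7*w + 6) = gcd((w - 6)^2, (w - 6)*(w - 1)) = w - 6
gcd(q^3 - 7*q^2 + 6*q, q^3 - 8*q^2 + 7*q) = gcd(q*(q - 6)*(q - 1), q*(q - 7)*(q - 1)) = q^2 - q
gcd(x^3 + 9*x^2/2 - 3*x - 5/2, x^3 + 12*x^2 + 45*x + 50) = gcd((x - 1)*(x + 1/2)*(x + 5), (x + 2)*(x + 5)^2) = x + 5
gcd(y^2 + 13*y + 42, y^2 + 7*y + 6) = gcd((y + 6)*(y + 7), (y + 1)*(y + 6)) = y + 6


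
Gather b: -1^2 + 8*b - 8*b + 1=0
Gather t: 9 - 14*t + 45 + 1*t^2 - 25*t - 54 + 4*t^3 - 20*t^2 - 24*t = 4*t^3 - 19*t^2 - 63*t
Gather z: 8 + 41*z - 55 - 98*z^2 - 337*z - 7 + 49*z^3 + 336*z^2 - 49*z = 49*z^3 + 238*z^2 - 345*z - 54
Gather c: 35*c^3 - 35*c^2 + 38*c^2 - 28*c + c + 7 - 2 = 35*c^3 + 3*c^2 - 27*c + 5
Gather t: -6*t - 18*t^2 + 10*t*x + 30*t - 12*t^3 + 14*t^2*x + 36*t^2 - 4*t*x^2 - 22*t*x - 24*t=-12*t^3 + t^2*(14*x + 18) + t*(-4*x^2 - 12*x)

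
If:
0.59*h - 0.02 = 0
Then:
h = 0.03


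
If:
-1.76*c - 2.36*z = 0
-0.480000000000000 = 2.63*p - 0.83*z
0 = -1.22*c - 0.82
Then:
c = -0.67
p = -0.02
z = 0.50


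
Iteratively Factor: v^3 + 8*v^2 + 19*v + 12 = (v + 3)*(v^2 + 5*v + 4) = (v + 1)*(v + 3)*(v + 4)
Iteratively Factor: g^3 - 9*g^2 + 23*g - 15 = (g - 5)*(g^2 - 4*g + 3) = (g - 5)*(g - 1)*(g - 3)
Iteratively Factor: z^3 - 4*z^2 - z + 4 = (z - 4)*(z^2 - 1) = (z - 4)*(z - 1)*(z + 1)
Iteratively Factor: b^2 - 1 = (b + 1)*(b - 1)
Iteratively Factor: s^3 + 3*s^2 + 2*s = (s + 2)*(s^2 + s) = s*(s + 2)*(s + 1)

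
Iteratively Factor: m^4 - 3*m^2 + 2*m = (m - 1)*(m^3 + m^2 - 2*m) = m*(m - 1)*(m^2 + m - 2) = m*(m - 1)*(m + 2)*(m - 1)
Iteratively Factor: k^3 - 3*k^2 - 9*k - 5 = (k + 1)*(k^2 - 4*k - 5) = (k - 5)*(k + 1)*(k + 1)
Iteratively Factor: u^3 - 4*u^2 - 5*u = (u)*(u^2 - 4*u - 5) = u*(u - 5)*(u + 1)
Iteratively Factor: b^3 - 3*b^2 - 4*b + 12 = (b + 2)*(b^2 - 5*b + 6) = (b - 2)*(b + 2)*(b - 3)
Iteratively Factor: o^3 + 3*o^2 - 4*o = (o - 1)*(o^2 + 4*o) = (o - 1)*(o + 4)*(o)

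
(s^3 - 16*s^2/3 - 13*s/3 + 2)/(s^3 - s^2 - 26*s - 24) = (s - 1/3)/(s + 4)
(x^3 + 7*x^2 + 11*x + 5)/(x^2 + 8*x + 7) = (x^2 + 6*x + 5)/(x + 7)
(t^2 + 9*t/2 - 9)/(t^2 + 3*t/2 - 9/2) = (t + 6)/(t + 3)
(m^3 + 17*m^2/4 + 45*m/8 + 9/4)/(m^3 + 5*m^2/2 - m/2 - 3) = (m + 3/4)/(m - 1)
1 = 1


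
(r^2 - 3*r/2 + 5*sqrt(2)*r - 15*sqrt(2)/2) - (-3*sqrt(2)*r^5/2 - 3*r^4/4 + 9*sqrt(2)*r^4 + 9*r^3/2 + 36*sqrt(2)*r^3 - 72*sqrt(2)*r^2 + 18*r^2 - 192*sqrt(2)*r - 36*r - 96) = 3*sqrt(2)*r^5/2 - 9*sqrt(2)*r^4 + 3*r^4/4 - 36*sqrt(2)*r^3 - 9*r^3/2 - 17*r^2 + 72*sqrt(2)*r^2 + 69*r/2 + 197*sqrt(2)*r - 15*sqrt(2)/2 + 96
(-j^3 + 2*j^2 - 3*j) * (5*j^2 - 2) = -5*j^5 + 10*j^4 - 13*j^3 - 4*j^2 + 6*j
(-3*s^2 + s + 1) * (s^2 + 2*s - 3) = -3*s^4 - 5*s^3 + 12*s^2 - s - 3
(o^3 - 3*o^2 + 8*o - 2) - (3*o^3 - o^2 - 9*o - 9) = -2*o^3 - 2*o^2 + 17*o + 7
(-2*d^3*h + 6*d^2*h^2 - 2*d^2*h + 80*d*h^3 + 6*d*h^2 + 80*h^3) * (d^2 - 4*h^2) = -2*d^5*h + 6*d^4*h^2 - 2*d^4*h + 88*d^3*h^3 + 6*d^3*h^2 - 24*d^2*h^4 + 88*d^2*h^3 - 320*d*h^5 - 24*d*h^4 - 320*h^5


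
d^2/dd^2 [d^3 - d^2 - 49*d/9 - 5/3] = 6*d - 2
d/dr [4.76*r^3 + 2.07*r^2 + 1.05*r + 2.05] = 14.28*r^2 + 4.14*r + 1.05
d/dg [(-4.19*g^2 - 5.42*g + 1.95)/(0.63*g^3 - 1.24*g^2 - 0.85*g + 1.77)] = (2.6397*g^4 + 6.8292*g^3 - 6.8448*g^2 - 9.9966*g - 7.9359)/(0.3969*g^6 - 1.5624*g^5 + 0.4666*g^4 + 4.3382*g^3 - 3.6671*g^2 - 3.009*g + 3.1329)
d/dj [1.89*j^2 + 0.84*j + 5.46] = 3.78*j + 0.84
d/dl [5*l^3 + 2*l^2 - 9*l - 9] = 15*l^2 + 4*l - 9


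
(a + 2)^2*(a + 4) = a^3 + 8*a^2 + 20*a + 16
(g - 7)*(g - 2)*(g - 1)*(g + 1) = g^4 - 9*g^3 + 13*g^2 + 9*g - 14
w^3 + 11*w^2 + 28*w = w*(w + 4)*(w + 7)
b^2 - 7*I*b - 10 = (b - 5*I)*(b - 2*I)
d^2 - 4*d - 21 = (d - 7)*(d + 3)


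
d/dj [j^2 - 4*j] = 2*j - 4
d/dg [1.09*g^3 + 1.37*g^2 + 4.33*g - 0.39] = 3.27*g^2 + 2.74*g + 4.33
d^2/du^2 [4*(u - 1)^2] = 8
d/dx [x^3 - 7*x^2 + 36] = x*(3*x - 14)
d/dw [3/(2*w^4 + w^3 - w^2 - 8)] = 3*w*(-8*w^2 - 3*w + 2)/(2*w^4 + w^3 - w^2 - 8)^2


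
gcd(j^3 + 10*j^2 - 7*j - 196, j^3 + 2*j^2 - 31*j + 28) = j^2 + 3*j - 28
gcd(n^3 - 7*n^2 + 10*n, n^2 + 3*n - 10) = n - 2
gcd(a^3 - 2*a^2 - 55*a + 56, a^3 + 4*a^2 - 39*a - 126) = a + 7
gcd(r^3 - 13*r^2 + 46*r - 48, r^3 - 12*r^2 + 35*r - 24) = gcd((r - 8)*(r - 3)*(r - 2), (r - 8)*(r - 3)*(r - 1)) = r^2 - 11*r + 24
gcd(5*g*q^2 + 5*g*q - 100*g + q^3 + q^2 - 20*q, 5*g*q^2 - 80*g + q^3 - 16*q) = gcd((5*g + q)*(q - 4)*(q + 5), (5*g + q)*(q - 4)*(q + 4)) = 5*g*q - 20*g + q^2 - 4*q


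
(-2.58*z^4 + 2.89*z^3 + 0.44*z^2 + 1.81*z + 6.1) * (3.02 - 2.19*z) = 5.6502*z^5 - 14.1207*z^4 + 7.7642*z^3 - 2.6351*z^2 - 7.8928*z + 18.422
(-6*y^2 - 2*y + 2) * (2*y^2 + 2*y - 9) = -12*y^4 - 16*y^3 + 54*y^2 + 22*y - 18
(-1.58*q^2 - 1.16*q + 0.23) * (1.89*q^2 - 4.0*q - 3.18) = -2.9862*q^4 + 4.1276*q^3 + 10.0991*q^2 + 2.7688*q - 0.7314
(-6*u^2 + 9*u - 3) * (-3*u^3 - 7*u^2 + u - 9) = 18*u^5 + 15*u^4 - 60*u^3 + 84*u^2 - 84*u + 27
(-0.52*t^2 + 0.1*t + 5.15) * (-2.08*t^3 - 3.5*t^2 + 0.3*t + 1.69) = 1.0816*t^5 + 1.612*t^4 - 11.218*t^3 - 18.8738*t^2 + 1.714*t + 8.7035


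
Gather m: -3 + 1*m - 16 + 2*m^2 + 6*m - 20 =2*m^2 + 7*m - 39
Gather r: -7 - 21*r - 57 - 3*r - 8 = -24*r - 72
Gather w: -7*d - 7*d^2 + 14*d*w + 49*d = -7*d^2 + 14*d*w + 42*d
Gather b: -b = -b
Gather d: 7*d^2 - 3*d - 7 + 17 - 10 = 7*d^2 - 3*d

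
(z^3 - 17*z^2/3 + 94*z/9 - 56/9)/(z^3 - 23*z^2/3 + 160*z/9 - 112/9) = (z - 2)/(z - 4)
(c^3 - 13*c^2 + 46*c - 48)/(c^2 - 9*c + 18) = (c^2 - 10*c + 16)/(c - 6)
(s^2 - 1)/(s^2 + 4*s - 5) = (s + 1)/(s + 5)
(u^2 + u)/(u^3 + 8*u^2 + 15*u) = (u + 1)/(u^2 + 8*u + 15)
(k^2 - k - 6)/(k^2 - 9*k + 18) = (k + 2)/(k - 6)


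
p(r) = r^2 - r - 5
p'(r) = 2*r - 1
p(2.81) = 0.09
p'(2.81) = 4.62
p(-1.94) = 0.70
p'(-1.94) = -4.88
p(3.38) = 3.04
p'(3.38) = 5.76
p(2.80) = 0.04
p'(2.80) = 4.60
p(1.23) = -4.72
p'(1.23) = 1.46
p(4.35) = 9.57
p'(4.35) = 7.70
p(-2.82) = 5.77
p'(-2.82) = -6.64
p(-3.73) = 12.64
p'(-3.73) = -8.46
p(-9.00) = 85.00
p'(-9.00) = -19.00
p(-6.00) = 37.00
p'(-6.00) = -13.00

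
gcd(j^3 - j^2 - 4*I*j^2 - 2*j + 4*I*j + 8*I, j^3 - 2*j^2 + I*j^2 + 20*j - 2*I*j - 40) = j^2 + j*(-2 - 4*I) + 8*I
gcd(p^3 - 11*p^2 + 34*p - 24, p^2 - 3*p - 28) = 1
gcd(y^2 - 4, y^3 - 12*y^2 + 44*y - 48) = y - 2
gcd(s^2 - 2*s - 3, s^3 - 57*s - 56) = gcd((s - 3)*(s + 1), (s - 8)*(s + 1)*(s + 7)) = s + 1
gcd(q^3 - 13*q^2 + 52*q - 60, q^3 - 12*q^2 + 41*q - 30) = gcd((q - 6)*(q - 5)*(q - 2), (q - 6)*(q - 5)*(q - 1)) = q^2 - 11*q + 30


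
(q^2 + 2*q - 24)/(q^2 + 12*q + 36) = (q - 4)/(q + 6)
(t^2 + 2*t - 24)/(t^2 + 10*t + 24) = (t - 4)/(t + 4)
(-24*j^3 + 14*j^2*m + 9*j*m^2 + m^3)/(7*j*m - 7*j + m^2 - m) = (-24*j^3 + 14*j^2*m + 9*j*m^2 + m^3)/(7*j*m - 7*j + m^2 - m)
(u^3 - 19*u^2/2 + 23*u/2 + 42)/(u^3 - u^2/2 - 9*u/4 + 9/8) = 4*(u^2 - 11*u + 28)/(4*u^2 - 8*u + 3)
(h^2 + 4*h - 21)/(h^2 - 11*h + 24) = (h + 7)/(h - 8)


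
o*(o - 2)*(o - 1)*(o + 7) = o^4 + 4*o^3 - 19*o^2 + 14*o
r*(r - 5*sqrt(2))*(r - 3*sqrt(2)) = r^3 - 8*sqrt(2)*r^2 + 30*r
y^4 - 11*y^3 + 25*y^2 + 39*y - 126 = (y - 7)*(y - 3)^2*(y + 2)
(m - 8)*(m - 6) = m^2 - 14*m + 48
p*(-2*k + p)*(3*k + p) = -6*k^2*p + k*p^2 + p^3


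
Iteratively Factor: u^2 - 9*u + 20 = (u - 4)*(u - 5)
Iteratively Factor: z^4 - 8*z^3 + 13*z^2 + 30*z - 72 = (z + 2)*(z^3 - 10*z^2 + 33*z - 36) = (z - 4)*(z + 2)*(z^2 - 6*z + 9) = (z - 4)*(z - 3)*(z + 2)*(z - 3)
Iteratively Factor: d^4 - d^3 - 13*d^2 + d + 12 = (d + 3)*(d^3 - 4*d^2 - d + 4) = (d + 1)*(d + 3)*(d^2 - 5*d + 4) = (d - 4)*(d + 1)*(d + 3)*(d - 1)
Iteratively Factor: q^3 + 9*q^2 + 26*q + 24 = (q + 3)*(q^2 + 6*q + 8) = (q + 2)*(q + 3)*(q + 4)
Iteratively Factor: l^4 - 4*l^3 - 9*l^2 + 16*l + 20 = (l - 2)*(l^3 - 2*l^2 - 13*l - 10) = (l - 5)*(l - 2)*(l^2 + 3*l + 2) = (l - 5)*(l - 2)*(l + 2)*(l + 1)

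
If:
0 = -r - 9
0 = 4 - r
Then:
No Solution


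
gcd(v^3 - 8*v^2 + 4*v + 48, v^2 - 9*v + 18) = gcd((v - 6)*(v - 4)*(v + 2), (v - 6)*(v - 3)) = v - 6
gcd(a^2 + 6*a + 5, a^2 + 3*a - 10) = a + 5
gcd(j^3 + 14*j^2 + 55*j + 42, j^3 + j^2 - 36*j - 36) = j^2 + 7*j + 6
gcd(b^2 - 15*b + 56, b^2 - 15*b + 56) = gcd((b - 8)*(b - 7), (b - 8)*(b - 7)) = b^2 - 15*b + 56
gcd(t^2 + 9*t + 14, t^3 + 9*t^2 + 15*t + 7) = t + 7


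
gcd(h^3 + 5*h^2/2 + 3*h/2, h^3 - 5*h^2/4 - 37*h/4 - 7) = h + 1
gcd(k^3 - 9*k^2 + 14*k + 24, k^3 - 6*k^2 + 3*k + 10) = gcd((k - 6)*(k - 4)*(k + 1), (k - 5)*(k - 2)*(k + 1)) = k + 1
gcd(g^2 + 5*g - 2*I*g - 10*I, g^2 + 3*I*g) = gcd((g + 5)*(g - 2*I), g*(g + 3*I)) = 1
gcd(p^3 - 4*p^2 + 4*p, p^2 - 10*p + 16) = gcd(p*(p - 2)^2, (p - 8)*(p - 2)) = p - 2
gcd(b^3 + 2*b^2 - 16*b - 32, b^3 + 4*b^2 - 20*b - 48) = b^2 - 2*b - 8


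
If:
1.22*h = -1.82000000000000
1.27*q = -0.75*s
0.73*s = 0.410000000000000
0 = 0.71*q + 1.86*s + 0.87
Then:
No Solution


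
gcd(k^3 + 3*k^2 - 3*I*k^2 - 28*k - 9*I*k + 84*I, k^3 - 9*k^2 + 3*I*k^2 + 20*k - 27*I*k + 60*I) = k - 4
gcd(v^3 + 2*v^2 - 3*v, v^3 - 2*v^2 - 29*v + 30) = v - 1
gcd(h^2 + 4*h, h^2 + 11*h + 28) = h + 4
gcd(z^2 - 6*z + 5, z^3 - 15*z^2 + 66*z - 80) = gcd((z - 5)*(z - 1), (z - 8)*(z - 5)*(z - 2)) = z - 5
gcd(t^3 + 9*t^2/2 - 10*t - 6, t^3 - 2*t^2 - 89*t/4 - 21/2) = t + 1/2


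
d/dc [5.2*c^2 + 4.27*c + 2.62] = 10.4*c + 4.27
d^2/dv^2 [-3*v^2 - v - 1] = -6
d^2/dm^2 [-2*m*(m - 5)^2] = 40 - 12*m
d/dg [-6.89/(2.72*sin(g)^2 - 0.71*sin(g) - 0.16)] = (37.4816*sin(g) - 4.8919)*cos(g)/(-2.72*sin(g)^2 + 0.71*sin(g) + 0.16)^2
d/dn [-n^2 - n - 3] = -2*n - 1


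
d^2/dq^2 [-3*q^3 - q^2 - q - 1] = -18*q - 2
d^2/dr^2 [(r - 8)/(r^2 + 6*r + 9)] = 2*(r - 30)/(r^4 + 12*r^3 + 54*r^2 + 108*r + 81)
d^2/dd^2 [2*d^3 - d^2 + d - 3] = 12*d - 2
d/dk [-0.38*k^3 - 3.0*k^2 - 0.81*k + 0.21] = -1.14*k^2 - 6.0*k - 0.81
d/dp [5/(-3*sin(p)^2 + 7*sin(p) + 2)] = 5*(6*sin(p) - 7)*cos(p)/(-3*sin(p)^2 + 7*sin(p) + 2)^2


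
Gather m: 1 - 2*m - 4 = -2*m - 3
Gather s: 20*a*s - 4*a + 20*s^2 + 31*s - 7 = -4*a + 20*s^2 + s*(20*a + 31) - 7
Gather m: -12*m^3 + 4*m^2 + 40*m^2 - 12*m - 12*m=-12*m^3 + 44*m^2 - 24*m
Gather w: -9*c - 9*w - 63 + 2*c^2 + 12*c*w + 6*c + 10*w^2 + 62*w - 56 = 2*c^2 - 3*c + 10*w^2 + w*(12*c + 53) - 119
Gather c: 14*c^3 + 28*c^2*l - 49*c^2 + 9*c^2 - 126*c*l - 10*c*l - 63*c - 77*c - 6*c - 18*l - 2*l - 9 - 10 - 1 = 14*c^3 + c^2*(28*l - 40) + c*(-136*l - 146) - 20*l - 20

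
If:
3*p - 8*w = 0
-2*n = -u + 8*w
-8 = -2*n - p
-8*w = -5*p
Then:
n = 4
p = 0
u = 8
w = 0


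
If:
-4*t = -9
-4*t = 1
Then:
No Solution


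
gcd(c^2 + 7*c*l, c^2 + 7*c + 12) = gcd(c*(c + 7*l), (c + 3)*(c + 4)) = 1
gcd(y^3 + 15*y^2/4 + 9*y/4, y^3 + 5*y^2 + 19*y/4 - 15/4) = y + 3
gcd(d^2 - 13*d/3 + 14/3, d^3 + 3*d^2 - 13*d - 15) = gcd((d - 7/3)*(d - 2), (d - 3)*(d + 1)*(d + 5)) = 1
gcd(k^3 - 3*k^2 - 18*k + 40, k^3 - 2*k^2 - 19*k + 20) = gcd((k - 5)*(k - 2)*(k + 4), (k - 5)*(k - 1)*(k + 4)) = k^2 - k - 20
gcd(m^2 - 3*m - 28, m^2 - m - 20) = m + 4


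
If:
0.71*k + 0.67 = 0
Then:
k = -0.94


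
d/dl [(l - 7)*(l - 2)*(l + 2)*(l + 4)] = 4*l^3 - 9*l^2 - 64*l + 12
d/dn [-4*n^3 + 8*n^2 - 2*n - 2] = -12*n^2 + 16*n - 2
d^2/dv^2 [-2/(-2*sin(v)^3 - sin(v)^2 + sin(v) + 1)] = 2*((sin(v) - 9*sin(3*v) - 4*cos(2*v))*(2*sin(v)^3 + sin(v)^2 - sin(v) - 1)/2 + 2*(6*sin(v)^2 + 2*sin(v) - 1)^2*cos(v)^2)/(2*sin(v)^3 + sin(v)^2 - sin(v) - 1)^3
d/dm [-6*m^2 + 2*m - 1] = 2 - 12*m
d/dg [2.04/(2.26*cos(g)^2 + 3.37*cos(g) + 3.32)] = (9.2208*cos(g) + 6.8748)*sin(g)/(2.26*cos(g)^2 + 3.37*cos(g) + 3.32)^2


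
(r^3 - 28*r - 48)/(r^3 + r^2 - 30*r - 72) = (r + 2)/(r + 3)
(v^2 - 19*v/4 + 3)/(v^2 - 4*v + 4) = (v^2 - 19*v/4 + 3)/(v^2 - 4*v + 4)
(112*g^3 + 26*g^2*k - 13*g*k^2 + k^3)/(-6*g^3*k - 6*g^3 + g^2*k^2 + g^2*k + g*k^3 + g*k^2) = (112*g^3 + 26*g^2*k - 13*g*k^2 + k^3)/(g*(-6*g^2*k - 6*g^2 + g*k^2 + g*k + k^3 + k^2))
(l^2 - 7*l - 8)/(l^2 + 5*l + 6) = (l^2 - 7*l - 8)/(l^2 + 5*l + 6)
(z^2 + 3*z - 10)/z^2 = 1 + 3/z - 10/z^2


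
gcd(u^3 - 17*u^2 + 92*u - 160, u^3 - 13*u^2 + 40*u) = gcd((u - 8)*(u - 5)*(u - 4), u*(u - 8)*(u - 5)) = u^2 - 13*u + 40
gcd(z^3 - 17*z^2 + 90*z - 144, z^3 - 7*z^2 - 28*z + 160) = z - 8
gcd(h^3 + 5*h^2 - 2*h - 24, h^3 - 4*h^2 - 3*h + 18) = 1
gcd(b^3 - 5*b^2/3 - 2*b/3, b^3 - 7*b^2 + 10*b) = b^2 - 2*b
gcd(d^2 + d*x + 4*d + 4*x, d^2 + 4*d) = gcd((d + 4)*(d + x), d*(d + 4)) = d + 4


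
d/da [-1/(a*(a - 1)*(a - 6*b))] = (a*(a - 1) + a*(a - 6*b) + (a - 1)*(a - 6*b))/(a^2*(a - 1)^2*(a - 6*b)^2)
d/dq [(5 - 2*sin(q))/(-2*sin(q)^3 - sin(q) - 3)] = (-8*sin(q)^3 + 30*sin(q)^2 + 11)*cos(q)/(2*sin(q)^3 + sin(q) + 3)^2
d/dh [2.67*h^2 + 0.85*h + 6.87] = 5.34*h + 0.85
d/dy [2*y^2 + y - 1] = 4*y + 1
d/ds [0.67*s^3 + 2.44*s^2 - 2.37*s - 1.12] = 2.01*s^2 + 4.88*s - 2.37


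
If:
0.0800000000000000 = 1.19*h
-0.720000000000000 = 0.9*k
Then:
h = 0.07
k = -0.80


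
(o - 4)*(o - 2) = o^2 - 6*o + 8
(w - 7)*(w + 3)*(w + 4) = w^3 - 37*w - 84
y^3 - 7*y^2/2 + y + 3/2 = (y - 3)*(y - 1)*(y + 1/2)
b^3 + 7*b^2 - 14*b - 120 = (b - 4)*(b + 5)*(b + 6)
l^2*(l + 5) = l^3 + 5*l^2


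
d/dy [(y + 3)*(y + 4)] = 2*y + 7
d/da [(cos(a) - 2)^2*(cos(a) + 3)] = -(cos(a) - 2)*(3*cos(a) + 4)*sin(a)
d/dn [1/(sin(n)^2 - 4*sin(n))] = 2*(2 - sin(n))*cos(n)/((sin(n) - 4)^2*sin(n)^2)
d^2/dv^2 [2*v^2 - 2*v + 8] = 4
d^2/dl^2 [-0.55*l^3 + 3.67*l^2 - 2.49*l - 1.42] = 7.34 - 3.3*l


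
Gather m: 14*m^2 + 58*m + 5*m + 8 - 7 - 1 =14*m^2 + 63*m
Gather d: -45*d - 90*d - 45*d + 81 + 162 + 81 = 324 - 180*d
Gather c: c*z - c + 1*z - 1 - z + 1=c*(z - 1)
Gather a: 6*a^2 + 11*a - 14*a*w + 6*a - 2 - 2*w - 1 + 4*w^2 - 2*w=6*a^2 + a*(17 - 14*w) + 4*w^2 - 4*w - 3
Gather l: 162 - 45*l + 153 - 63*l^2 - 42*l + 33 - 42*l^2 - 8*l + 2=-105*l^2 - 95*l + 350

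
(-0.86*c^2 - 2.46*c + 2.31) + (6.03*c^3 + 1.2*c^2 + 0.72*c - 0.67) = 6.03*c^3 + 0.34*c^2 - 1.74*c + 1.64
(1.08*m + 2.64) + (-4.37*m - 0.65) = 1.99 - 3.29*m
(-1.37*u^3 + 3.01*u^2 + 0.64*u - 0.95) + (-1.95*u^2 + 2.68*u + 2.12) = -1.37*u^3 + 1.06*u^2 + 3.32*u + 1.17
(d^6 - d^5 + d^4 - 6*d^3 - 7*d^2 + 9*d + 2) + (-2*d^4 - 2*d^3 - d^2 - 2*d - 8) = d^6 - d^5 - d^4 - 8*d^3 - 8*d^2 + 7*d - 6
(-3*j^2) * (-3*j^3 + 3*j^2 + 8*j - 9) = 9*j^5 - 9*j^4 - 24*j^3 + 27*j^2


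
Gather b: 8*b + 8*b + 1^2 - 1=16*b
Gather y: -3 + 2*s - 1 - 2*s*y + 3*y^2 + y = 2*s + 3*y^2 + y*(1 - 2*s) - 4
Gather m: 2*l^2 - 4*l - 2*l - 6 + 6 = 2*l^2 - 6*l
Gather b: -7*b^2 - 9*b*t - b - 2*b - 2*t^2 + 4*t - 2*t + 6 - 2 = -7*b^2 + b*(-9*t - 3) - 2*t^2 + 2*t + 4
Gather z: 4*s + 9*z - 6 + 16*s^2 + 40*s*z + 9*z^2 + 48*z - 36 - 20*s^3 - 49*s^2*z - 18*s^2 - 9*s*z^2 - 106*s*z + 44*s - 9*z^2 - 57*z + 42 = -20*s^3 - 2*s^2 - 9*s*z^2 + 48*s + z*(-49*s^2 - 66*s)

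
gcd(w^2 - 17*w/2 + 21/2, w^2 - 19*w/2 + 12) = w - 3/2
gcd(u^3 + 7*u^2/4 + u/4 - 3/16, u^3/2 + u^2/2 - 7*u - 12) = 1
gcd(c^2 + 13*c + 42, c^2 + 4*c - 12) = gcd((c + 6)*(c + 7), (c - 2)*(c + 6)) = c + 6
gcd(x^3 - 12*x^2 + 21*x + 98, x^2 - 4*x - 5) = 1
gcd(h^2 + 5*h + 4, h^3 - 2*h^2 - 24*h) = h + 4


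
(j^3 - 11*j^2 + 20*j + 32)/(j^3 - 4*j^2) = 1 - 7/j - 8/j^2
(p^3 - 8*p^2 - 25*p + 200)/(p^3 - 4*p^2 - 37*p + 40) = (p - 5)/(p - 1)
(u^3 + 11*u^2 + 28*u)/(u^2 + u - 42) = u*(u + 4)/(u - 6)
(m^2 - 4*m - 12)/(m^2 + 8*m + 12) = (m - 6)/(m + 6)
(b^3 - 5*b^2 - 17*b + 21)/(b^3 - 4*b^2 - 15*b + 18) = (b - 7)/(b - 6)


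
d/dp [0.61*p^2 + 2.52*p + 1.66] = 1.22*p + 2.52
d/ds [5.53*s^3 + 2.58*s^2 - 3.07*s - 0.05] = 16.59*s^2 + 5.16*s - 3.07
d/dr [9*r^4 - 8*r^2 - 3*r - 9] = 36*r^3 - 16*r - 3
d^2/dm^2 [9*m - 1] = 0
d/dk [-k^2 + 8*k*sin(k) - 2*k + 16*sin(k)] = 8*k*cos(k) - 2*k + 8*sin(k) + 16*cos(k) - 2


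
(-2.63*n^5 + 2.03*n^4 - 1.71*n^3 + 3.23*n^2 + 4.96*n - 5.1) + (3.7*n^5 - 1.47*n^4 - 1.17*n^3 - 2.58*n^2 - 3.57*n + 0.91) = 1.07*n^5 + 0.56*n^4 - 2.88*n^3 + 0.65*n^2 + 1.39*n - 4.19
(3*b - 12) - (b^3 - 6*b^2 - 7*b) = -b^3 + 6*b^2 + 10*b - 12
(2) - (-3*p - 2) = 3*p + 4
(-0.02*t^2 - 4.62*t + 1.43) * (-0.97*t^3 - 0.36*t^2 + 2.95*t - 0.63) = 0.0194*t^5 + 4.4886*t^4 + 0.2171*t^3 - 14.1312*t^2 + 7.1291*t - 0.9009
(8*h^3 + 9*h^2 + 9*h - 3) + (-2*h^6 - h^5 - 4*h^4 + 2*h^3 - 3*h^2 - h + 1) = -2*h^6 - h^5 - 4*h^4 + 10*h^3 + 6*h^2 + 8*h - 2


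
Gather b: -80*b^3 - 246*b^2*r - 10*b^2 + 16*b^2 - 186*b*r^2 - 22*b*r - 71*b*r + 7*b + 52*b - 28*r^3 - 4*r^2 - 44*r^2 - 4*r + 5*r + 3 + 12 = -80*b^3 + b^2*(6 - 246*r) + b*(-186*r^2 - 93*r + 59) - 28*r^3 - 48*r^2 + r + 15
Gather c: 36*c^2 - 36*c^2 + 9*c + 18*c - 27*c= 0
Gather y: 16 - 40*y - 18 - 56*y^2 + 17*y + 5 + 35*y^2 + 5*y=-21*y^2 - 18*y + 3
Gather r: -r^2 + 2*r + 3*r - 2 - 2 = -r^2 + 5*r - 4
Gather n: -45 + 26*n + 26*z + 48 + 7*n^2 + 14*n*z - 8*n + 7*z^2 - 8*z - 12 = 7*n^2 + n*(14*z + 18) + 7*z^2 + 18*z - 9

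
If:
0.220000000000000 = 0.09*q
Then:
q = 2.44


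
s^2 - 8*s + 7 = (s - 7)*(s - 1)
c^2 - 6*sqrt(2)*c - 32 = (c - 8*sqrt(2))*(c + 2*sqrt(2))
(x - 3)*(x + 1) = x^2 - 2*x - 3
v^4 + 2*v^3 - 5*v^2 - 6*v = v*(v - 2)*(v + 1)*(v + 3)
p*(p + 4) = p^2 + 4*p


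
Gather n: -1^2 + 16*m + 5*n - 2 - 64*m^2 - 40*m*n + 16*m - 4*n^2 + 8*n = -64*m^2 + 32*m - 4*n^2 + n*(13 - 40*m) - 3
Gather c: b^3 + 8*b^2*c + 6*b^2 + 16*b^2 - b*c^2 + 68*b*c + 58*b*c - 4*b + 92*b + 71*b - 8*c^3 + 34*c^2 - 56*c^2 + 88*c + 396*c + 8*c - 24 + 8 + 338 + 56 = b^3 + 22*b^2 + 159*b - 8*c^3 + c^2*(-b - 22) + c*(8*b^2 + 126*b + 492) + 378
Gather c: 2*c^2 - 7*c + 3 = 2*c^2 - 7*c + 3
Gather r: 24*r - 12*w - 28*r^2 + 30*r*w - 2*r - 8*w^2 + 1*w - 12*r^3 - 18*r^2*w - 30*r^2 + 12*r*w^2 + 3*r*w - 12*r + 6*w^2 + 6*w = -12*r^3 + r^2*(-18*w - 58) + r*(12*w^2 + 33*w + 10) - 2*w^2 - 5*w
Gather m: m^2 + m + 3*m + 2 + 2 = m^2 + 4*m + 4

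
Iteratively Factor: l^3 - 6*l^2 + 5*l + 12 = (l + 1)*(l^2 - 7*l + 12) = (l - 3)*(l + 1)*(l - 4)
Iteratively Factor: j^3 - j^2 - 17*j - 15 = (j + 1)*(j^2 - 2*j - 15) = (j + 1)*(j + 3)*(j - 5)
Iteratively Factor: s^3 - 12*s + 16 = (s - 2)*(s^2 + 2*s - 8) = (s - 2)^2*(s + 4)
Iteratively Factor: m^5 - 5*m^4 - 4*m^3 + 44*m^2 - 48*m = (m - 2)*(m^4 - 3*m^3 - 10*m^2 + 24*m) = (m - 2)*(m + 3)*(m^3 - 6*m^2 + 8*m) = (m - 2)^2*(m + 3)*(m^2 - 4*m) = (m - 4)*(m - 2)^2*(m + 3)*(m)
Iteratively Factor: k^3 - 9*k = (k - 3)*(k^2 + 3*k) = k*(k - 3)*(k + 3)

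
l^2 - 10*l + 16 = (l - 8)*(l - 2)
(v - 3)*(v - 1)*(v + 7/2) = v^3 - v^2/2 - 11*v + 21/2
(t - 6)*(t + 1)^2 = t^3 - 4*t^2 - 11*t - 6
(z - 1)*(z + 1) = z^2 - 1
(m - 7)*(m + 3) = m^2 - 4*m - 21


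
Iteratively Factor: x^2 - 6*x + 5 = (x - 1)*(x - 5)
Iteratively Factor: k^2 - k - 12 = (k - 4)*(k + 3)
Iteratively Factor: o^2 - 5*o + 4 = (o - 1)*(o - 4)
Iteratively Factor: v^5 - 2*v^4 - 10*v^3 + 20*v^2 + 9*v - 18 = (v - 2)*(v^4 - 10*v^2 + 9) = (v - 2)*(v + 3)*(v^3 - 3*v^2 - v + 3) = (v - 3)*(v - 2)*(v + 3)*(v^2 - 1) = (v - 3)*(v - 2)*(v + 1)*(v + 3)*(v - 1)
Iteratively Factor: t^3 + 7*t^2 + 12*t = (t + 4)*(t^2 + 3*t) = (t + 3)*(t + 4)*(t)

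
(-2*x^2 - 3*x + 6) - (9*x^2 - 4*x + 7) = -11*x^2 + x - 1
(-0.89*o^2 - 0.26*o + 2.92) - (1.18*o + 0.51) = -0.89*o^2 - 1.44*o + 2.41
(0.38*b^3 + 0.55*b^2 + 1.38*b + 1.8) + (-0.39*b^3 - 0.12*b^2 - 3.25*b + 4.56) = -0.01*b^3 + 0.43*b^2 - 1.87*b + 6.36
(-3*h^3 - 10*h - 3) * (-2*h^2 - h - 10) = 6*h^5 + 3*h^4 + 50*h^3 + 16*h^2 + 103*h + 30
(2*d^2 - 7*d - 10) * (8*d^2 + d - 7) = 16*d^4 - 54*d^3 - 101*d^2 + 39*d + 70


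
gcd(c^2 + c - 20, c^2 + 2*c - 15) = c + 5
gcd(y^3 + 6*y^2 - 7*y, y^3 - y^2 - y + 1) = y - 1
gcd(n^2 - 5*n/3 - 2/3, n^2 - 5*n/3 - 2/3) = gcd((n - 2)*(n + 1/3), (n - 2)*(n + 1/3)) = n^2 - 5*n/3 - 2/3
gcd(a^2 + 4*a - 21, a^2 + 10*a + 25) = 1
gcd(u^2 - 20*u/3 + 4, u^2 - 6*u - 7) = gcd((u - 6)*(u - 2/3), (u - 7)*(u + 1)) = 1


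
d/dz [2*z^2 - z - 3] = 4*z - 1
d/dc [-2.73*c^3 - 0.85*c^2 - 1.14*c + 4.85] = -8.19*c^2 - 1.7*c - 1.14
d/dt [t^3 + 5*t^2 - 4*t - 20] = 3*t^2 + 10*t - 4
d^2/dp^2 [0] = 0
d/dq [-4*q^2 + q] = 1 - 8*q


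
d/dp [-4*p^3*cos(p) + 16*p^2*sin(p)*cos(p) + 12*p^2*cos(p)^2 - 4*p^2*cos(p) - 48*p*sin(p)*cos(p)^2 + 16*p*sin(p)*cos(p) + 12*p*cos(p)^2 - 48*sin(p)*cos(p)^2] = 4*p^3*sin(p) + 4*p^2*sin(p) - 12*p^2*sin(2*p) - 12*p^2*cos(p) + 16*p^2*cos(2*p) + 4*p*sin(2*p) - 20*p*cos(p) + 28*p*cos(2*p) - 36*p*cos(3*p) + 12*p + 8*sin(2*p) - 12*sin(3*p) - 12*sqrt(2)*sin(p + pi/4) + 6*cos(2*p) - 36*cos(3*p) + 6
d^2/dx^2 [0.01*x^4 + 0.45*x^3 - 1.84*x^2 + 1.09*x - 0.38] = 0.12*x^2 + 2.7*x - 3.68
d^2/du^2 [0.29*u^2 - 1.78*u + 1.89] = 0.580000000000000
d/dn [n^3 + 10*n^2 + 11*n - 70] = 3*n^2 + 20*n + 11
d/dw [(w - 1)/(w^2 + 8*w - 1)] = (w^2 + 8*w - 2*(w - 1)*(w + 4) - 1)/(w^2 + 8*w - 1)^2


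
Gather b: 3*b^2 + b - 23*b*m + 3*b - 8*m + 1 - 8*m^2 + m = 3*b^2 + b*(4 - 23*m) - 8*m^2 - 7*m + 1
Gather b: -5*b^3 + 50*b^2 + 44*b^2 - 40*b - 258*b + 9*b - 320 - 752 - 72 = -5*b^3 + 94*b^2 - 289*b - 1144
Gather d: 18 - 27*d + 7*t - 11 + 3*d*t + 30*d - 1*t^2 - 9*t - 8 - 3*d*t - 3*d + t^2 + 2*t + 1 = 0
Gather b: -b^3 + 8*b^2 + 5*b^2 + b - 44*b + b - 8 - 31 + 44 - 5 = -b^3 + 13*b^2 - 42*b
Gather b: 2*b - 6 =2*b - 6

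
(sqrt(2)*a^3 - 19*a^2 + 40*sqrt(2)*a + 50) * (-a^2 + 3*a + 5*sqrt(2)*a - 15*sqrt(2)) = -sqrt(2)*a^5 + 3*sqrt(2)*a^4 + 29*a^4 - 135*sqrt(2)*a^3 - 87*a^3 + 350*a^2 + 405*sqrt(2)*a^2 - 1050*a + 250*sqrt(2)*a - 750*sqrt(2)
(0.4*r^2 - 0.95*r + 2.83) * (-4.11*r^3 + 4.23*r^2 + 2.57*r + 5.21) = -1.644*r^5 + 5.5965*r^4 - 14.6218*r^3 + 11.6134*r^2 + 2.3236*r + 14.7443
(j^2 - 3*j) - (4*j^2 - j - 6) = -3*j^2 - 2*j + 6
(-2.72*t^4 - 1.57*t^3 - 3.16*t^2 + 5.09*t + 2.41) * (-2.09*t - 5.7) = 5.6848*t^5 + 18.7853*t^4 + 15.5534*t^3 + 7.3739*t^2 - 34.0499*t - 13.737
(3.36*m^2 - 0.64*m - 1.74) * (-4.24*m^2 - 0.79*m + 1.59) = -14.2464*m^4 + 0.0592000000000001*m^3 + 13.2256*m^2 + 0.357*m - 2.7666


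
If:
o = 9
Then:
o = 9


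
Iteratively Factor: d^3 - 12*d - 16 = (d - 4)*(d^2 + 4*d + 4) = (d - 4)*(d + 2)*(d + 2)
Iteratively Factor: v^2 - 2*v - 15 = (v + 3)*(v - 5)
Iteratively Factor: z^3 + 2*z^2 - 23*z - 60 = (z - 5)*(z^2 + 7*z + 12) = (z - 5)*(z + 3)*(z + 4)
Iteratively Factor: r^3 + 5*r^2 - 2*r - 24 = (r + 4)*(r^2 + r - 6) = (r + 3)*(r + 4)*(r - 2)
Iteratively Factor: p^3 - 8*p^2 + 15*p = (p - 3)*(p^2 - 5*p) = (p - 5)*(p - 3)*(p)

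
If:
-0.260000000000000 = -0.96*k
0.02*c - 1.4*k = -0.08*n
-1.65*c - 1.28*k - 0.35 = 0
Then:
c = -0.42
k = 0.27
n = 4.85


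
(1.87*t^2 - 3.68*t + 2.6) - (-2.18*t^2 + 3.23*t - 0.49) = 4.05*t^2 - 6.91*t + 3.09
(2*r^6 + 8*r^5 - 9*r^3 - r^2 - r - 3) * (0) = 0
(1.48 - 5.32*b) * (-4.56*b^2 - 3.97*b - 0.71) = 24.2592*b^3 + 14.3716*b^2 - 2.0984*b - 1.0508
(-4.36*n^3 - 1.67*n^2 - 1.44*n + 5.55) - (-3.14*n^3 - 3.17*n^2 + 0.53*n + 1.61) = -1.22*n^3 + 1.5*n^2 - 1.97*n + 3.94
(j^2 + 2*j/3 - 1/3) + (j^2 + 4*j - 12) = 2*j^2 + 14*j/3 - 37/3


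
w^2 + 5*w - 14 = (w - 2)*(w + 7)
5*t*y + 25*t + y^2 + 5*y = (5*t + y)*(y + 5)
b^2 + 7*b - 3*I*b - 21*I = (b + 7)*(b - 3*I)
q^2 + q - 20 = (q - 4)*(q + 5)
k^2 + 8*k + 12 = (k + 2)*(k + 6)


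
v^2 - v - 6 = (v - 3)*(v + 2)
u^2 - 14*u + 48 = (u - 8)*(u - 6)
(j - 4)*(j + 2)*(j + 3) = j^3 + j^2 - 14*j - 24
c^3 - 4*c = c*(c - 2)*(c + 2)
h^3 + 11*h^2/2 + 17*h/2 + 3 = (h + 1/2)*(h + 2)*(h + 3)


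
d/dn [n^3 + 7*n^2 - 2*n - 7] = 3*n^2 + 14*n - 2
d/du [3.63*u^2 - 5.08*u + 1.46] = 7.26*u - 5.08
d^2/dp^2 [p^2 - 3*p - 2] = 2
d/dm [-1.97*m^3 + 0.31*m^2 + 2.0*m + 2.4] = -5.91*m^2 + 0.62*m + 2.0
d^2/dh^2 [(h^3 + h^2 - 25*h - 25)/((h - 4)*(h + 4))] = 18*(-h^3 - 3*h^2 - 48*h - 16)/(h^6 - 48*h^4 + 768*h^2 - 4096)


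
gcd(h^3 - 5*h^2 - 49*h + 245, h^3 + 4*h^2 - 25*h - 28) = h + 7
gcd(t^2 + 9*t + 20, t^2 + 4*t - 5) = t + 5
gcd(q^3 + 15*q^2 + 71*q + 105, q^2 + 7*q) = q + 7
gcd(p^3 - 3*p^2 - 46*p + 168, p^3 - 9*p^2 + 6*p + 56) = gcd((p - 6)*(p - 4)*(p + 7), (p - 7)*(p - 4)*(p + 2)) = p - 4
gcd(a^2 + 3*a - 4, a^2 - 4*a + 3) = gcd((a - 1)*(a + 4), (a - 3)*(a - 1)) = a - 1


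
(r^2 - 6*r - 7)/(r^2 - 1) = (r - 7)/(r - 1)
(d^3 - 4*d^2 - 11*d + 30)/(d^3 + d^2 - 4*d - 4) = (d^2 - 2*d - 15)/(d^2 + 3*d + 2)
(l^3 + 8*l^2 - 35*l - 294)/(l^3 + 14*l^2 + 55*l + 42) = (l^2 + l - 42)/(l^2 + 7*l + 6)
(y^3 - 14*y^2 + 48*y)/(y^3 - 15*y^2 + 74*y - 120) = y*(y - 8)/(y^2 - 9*y + 20)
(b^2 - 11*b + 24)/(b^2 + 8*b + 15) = (b^2 - 11*b + 24)/(b^2 + 8*b + 15)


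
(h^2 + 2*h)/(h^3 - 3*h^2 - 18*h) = (h + 2)/(h^2 - 3*h - 18)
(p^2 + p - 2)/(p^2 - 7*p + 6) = (p + 2)/(p - 6)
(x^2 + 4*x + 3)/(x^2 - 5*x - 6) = (x + 3)/(x - 6)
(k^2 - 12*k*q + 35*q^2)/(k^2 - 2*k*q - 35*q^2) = (k - 5*q)/(k + 5*q)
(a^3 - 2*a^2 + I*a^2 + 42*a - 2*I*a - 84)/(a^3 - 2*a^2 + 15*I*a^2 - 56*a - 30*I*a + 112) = (a - 6*I)/(a + 8*I)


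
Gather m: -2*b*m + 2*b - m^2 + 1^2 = -2*b*m + 2*b - m^2 + 1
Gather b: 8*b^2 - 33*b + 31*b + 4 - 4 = 8*b^2 - 2*b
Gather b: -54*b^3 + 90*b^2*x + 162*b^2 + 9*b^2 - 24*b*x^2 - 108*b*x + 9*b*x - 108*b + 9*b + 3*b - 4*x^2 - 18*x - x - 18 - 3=-54*b^3 + b^2*(90*x + 171) + b*(-24*x^2 - 99*x - 96) - 4*x^2 - 19*x - 21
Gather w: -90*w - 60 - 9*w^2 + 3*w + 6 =-9*w^2 - 87*w - 54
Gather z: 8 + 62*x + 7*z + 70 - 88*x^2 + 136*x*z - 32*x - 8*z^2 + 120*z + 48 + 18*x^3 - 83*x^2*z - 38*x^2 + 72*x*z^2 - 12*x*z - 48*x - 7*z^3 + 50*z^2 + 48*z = 18*x^3 - 126*x^2 - 18*x - 7*z^3 + z^2*(72*x + 42) + z*(-83*x^2 + 124*x + 175) + 126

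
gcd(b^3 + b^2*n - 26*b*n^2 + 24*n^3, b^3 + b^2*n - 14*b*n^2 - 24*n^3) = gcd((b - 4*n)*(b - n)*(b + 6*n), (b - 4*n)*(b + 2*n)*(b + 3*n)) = b - 4*n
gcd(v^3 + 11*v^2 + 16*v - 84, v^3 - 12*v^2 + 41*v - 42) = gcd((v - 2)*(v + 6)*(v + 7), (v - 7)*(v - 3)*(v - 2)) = v - 2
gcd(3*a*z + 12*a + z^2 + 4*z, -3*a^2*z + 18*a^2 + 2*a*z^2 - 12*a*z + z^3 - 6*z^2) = 3*a + z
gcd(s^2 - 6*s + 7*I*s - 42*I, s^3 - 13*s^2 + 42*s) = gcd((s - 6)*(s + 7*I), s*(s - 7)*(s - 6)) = s - 6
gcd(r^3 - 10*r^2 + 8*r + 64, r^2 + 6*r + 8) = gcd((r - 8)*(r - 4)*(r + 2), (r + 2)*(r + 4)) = r + 2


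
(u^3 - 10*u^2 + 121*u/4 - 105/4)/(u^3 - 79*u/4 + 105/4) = (u - 5)/(u + 5)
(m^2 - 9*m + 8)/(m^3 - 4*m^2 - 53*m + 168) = (m - 1)/(m^2 + 4*m - 21)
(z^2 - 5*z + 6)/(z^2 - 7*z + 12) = (z - 2)/(z - 4)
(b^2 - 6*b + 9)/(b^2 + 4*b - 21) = (b - 3)/(b + 7)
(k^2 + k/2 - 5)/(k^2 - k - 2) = (k + 5/2)/(k + 1)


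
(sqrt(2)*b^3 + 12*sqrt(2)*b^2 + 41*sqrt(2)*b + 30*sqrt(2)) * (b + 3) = sqrt(2)*b^4 + 15*sqrt(2)*b^3 + 77*sqrt(2)*b^2 + 153*sqrt(2)*b + 90*sqrt(2)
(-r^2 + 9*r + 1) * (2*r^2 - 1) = -2*r^4 + 18*r^3 + 3*r^2 - 9*r - 1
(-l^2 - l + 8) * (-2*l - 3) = 2*l^3 + 5*l^2 - 13*l - 24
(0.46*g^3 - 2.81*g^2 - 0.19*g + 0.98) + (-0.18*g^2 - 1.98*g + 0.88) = 0.46*g^3 - 2.99*g^2 - 2.17*g + 1.86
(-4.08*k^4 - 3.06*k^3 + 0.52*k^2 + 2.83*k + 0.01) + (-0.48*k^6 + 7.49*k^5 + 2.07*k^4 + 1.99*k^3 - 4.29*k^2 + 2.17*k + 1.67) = -0.48*k^6 + 7.49*k^5 - 2.01*k^4 - 1.07*k^3 - 3.77*k^2 + 5.0*k + 1.68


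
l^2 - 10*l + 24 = (l - 6)*(l - 4)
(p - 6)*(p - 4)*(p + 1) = p^3 - 9*p^2 + 14*p + 24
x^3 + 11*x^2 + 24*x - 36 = (x - 1)*(x + 6)^2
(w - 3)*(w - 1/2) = w^2 - 7*w/2 + 3/2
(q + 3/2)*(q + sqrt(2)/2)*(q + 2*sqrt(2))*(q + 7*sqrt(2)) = q^4 + 3*q^3/2 + 19*sqrt(2)*q^3/2 + 57*sqrt(2)*q^2/4 + 37*q^2 + 14*sqrt(2)*q + 111*q/2 + 21*sqrt(2)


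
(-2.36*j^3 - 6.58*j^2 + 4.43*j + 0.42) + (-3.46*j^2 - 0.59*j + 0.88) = -2.36*j^3 - 10.04*j^2 + 3.84*j + 1.3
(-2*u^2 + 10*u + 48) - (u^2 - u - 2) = -3*u^2 + 11*u + 50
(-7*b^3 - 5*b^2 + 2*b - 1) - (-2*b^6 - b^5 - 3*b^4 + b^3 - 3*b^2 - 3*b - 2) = 2*b^6 + b^5 + 3*b^4 - 8*b^3 - 2*b^2 + 5*b + 1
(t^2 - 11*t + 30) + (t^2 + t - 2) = 2*t^2 - 10*t + 28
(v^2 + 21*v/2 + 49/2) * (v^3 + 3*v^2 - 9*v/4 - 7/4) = v^5 + 27*v^4/2 + 215*v^3/4 + 385*v^2/8 - 147*v/2 - 343/8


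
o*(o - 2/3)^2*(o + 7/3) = o^4 + o^3 - 8*o^2/3 + 28*o/27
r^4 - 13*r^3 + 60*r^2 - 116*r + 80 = (r - 5)*(r - 4)*(r - 2)^2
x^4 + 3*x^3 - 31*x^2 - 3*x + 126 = (x - 3)^2*(x + 2)*(x + 7)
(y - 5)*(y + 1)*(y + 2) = y^3 - 2*y^2 - 13*y - 10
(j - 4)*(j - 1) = j^2 - 5*j + 4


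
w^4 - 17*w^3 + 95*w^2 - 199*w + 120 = (w - 8)*(w - 5)*(w - 3)*(w - 1)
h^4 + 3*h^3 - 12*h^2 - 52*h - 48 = (h - 4)*(h + 2)^2*(h + 3)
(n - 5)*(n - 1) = n^2 - 6*n + 5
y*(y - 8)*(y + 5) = y^3 - 3*y^2 - 40*y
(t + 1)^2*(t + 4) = t^3 + 6*t^2 + 9*t + 4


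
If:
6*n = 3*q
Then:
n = q/2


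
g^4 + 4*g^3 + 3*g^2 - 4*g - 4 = (g - 1)*(g + 1)*(g + 2)^2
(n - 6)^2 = n^2 - 12*n + 36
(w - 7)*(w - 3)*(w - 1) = w^3 - 11*w^2 + 31*w - 21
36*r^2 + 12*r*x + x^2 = (6*r + x)^2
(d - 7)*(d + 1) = d^2 - 6*d - 7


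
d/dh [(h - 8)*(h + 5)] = 2*h - 3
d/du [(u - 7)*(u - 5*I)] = 2*u - 7 - 5*I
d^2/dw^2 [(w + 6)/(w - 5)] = 22/(w - 5)^3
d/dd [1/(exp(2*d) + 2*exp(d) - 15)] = -2*(exp(d) + 1)*exp(d)/(exp(2*d) + 2*exp(d) - 15)^2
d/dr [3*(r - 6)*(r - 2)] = 6*r - 24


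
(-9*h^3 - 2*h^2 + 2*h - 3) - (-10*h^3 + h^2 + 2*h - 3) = h^3 - 3*h^2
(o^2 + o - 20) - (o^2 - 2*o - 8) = 3*o - 12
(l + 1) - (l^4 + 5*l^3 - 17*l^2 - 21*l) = -l^4 - 5*l^3 + 17*l^2 + 22*l + 1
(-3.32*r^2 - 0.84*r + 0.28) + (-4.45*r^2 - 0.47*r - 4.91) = -7.77*r^2 - 1.31*r - 4.63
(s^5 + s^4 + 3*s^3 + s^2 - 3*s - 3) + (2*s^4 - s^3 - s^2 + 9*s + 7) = s^5 + 3*s^4 + 2*s^3 + 6*s + 4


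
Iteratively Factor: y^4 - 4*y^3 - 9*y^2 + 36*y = (y - 3)*(y^3 - y^2 - 12*y) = y*(y - 3)*(y^2 - y - 12) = y*(y - 4)*(y - 3)*(y + 3)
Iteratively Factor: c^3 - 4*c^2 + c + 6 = (c + 1)*(c^2 - 5*c + 6) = (c - 2)*(c + 1)*(c - 3)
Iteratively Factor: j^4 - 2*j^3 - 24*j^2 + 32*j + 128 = (j + 4)*(j^3 - 6*j^2 + 32) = (j + 2)*(j + 4)*(j^2 - 8*j + 16) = (j - 4)*(j + 2)*(j + 4)*(j - 4)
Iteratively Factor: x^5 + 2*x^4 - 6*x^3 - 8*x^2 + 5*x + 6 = (x - 2)*(x^4 + 4*x^3 + 2*x^2 - 4*x - 3) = (x - 2)*(x + 1)*(x^3 + 3*x^2 - x - 3) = (x - 2)*(x + 1)^2*(x^2 + 2*x - 3) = (x - 2)*(x - 1)*(x + 1)^2*(x + 3)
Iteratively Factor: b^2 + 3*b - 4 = (b - 1)*(b + 4)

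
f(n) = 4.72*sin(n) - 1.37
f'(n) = 4.72*cos(n)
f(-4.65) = 3.34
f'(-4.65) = -0.29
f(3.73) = -3.99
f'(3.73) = -3.93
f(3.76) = -4.11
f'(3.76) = -3.85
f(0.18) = -0.52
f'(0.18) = 4.64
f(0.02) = -1.28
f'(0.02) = 4.72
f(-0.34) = -2.94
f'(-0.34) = 4.45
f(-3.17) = -1.24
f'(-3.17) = -4.72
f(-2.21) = -5.16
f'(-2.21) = -2.82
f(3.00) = -0.70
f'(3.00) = -4.67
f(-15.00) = -4.44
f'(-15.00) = -3.59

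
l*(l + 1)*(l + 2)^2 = l^4 + 5*l^3 + 8*l^2 + 4*l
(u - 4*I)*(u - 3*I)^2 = u^3 - 10*I*u^2 - 33*u + 36*I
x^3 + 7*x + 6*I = (x - 3*I)*(x + I)*(x + 2*I)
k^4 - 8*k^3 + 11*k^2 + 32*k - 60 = (k - 5)*(k - 3)*(k - 2)*(k + 2)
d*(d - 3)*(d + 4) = d^3 + d^2 - 12*d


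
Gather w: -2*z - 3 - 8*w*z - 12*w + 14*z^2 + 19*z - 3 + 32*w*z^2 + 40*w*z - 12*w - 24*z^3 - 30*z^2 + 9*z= w*(32*z^2 + 32*z - 24) - 24*z^3 - 16*z^2 + 26*z - 6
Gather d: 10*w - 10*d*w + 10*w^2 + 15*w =-10*d*w + 10*w^2 + 25*w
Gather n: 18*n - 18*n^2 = -18*n^2 + 18*n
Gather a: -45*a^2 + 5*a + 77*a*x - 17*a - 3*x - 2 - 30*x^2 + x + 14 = -45*a^2 + a*(77*x - 12) - 30*x^2 - 2*x + 12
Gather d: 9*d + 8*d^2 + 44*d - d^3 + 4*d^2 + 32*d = -d^3 + 12*d^2 + 85*d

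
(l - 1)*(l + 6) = l^2 + 5*l - 6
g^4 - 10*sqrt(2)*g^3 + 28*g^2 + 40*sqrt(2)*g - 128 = (g - 2)*(g + 2)*(g - 8*sqrt(2))*(g - 2*sqrt(2))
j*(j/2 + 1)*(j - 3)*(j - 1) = j^4/2 - j^3 - 5*j^2/2 + 3*j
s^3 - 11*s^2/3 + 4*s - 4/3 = (s - 2)*(s - 1)*(s - 2/3)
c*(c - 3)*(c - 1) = c^3 - 4*c^2 + 3*c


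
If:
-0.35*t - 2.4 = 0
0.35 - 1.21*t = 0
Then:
No Solution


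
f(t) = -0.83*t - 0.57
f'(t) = -0.830000000000000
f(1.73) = -2.01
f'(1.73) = -0.83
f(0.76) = -1.20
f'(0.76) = -0.83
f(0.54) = -1.02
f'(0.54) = -0.83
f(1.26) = -1.62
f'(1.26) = -0.83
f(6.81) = -6.22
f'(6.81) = -0.83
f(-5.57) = 4.05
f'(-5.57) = -0.83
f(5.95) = -5.51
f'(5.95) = -0.83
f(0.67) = -1.13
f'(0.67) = -0.83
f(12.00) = -10.53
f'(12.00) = -0.83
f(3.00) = -3.06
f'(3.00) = -0.83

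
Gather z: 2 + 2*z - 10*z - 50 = -8*z - 48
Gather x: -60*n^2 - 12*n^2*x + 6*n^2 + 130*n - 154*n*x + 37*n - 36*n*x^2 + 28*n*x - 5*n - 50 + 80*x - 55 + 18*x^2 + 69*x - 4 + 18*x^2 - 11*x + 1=-54*n^2 + 162*n + x^2*(36 - 36*n) + x*(-12*n^2 - 126*n + 138) - 108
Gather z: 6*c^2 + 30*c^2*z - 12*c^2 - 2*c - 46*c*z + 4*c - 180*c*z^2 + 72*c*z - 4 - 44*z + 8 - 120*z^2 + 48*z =-6*c^2 + 2*c + z^2*(-180*c - 120) + z*(30*c^2 + 26*c + 4) + 4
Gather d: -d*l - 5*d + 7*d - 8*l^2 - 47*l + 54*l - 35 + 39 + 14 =d*(2 - l) - 8*l^2 + 7*l + 18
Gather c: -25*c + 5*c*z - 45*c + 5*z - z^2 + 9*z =c*(5*z - 70) - z^2 + 14*z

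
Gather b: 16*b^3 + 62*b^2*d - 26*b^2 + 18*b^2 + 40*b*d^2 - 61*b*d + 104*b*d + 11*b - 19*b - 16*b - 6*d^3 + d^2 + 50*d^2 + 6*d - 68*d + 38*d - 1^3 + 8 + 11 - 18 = 16*b^3 + b^2*(62*d - 8) + b*(40*d^2 + 43*d - 24) - 6*d^3 + 51*d^2 - 24*d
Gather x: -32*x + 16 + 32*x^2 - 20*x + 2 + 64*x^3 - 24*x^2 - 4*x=64*x^3 + 8*x^2 - 56*x + 18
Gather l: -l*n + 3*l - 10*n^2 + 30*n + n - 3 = l*(3 - n) - 10*n^2 + 31*n - 3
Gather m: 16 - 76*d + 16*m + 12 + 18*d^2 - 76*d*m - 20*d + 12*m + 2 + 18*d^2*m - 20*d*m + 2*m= 18*d^2 - 96*d + m*(18*d^2 - 96*d + 30) + 30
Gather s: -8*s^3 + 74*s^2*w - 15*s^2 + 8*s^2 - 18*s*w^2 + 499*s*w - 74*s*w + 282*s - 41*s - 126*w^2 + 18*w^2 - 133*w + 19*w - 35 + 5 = -8*s^3 + s^2*(74*w - 7) + s*(-18*w^2 + 425*w + 241) - 108*w^2 - 114*w - 30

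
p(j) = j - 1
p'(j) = 1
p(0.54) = -0.46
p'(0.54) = 1.00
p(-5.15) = -6.15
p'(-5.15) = 1.00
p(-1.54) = -2.54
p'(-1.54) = 1.00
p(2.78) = 1.78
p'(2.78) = 1.00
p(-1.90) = -2.90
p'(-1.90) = 1.00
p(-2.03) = -3.03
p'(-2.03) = 1.00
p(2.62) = 1.62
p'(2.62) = 1.00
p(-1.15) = -2.15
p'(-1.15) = 1.00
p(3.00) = 2.00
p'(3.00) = 1.00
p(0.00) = -1.00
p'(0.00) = 1.00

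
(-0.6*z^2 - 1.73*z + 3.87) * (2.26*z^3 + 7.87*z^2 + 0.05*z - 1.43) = -1.356*z^5 - 8.6318*z^4 - 4.8989*z^3 + 31.2284*z^2 + 2.6674*z - 5.5341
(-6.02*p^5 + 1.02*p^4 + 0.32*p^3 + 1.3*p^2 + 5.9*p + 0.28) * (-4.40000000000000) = 26.488*p^5 - 4.488*p^4 - 1.408*p^3 - 5.72*p^2 - 25.96*p - 1.232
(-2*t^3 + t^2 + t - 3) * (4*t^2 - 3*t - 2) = -8*t^5 + 10*t^4 + 5*t^3 - 17*t^2 + 7*t + 6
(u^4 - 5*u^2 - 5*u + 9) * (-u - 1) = -u^5 - u^4 + 5*u^3 + 10*u^2 - 4*u - 9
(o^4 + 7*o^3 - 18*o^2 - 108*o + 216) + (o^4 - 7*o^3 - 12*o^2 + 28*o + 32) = 2*o^4 - 30*o^2 - 80*o + 248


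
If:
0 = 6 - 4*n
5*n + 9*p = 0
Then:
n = 3/2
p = -5/6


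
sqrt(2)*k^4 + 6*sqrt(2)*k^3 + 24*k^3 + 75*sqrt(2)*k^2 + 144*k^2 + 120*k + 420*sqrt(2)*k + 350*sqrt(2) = (k + 5)*(k + 5*sqrt(2))*(k + 7*sqrt(2))*(sqrt(2)*k + sqrt(2))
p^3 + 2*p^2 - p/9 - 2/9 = (p - 1/3)*(p + 1/3)*(p + 2)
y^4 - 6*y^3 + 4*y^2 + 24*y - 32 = (y - 4)*(y - 2)^2*(y + 2)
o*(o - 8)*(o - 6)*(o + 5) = o^4 - 9*o^3 - 22*o^2 + 240*o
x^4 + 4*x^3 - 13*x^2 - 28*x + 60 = (x - 2)^2*(x + 3)*(x + 5)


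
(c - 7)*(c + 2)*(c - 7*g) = c^3 - 7*c^2*g - 5*c^2 + 35*c*g - 14*c + 98*g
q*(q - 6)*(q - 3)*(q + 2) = q^4 - 7*q^3 + 36*q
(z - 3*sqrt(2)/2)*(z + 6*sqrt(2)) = z^2 + 9*sqrt(2)*z/2 - 18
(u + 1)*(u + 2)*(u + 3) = u^3 + 6*u^2 + 11*u + 6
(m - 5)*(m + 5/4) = m^2 - 15*m/4 - 25/4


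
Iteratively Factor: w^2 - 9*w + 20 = (w - 5)*(w - 4)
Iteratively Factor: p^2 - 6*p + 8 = (p - 4)*(p - 2)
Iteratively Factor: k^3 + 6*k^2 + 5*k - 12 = (k + 4)*(k^2 + 2*k - 3) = (k + 3)*(k + 4)*(k - 1)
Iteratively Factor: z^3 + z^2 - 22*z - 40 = (z + 2)*(z^2 - z - 20) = (z - 5)*(z + 2)*(z + 4)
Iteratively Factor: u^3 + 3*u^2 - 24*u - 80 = (u + 4)*(u^2 - u - 20) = (u + 4)^2*(u - 5)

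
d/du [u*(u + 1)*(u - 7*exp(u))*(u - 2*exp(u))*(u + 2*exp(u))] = -7*u^4*exp(u) + 5*u^4 - 8*u^3*exp(2*u) - 35*u^3*exp(u) + 4*u^3 + 84*u^2*exp(3*u) - 20*u^2*exp(2*u) - 21*u^2*exp(u) + 140*u*exp(3*u) - 8*u*exp(2*u) + 28*exp(3*u)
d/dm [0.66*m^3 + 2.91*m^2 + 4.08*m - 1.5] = 1.98*m^2 + 5.82*m + 4.08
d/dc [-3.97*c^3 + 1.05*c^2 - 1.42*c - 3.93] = -11.91*c^2 + 2.1*c - 1.42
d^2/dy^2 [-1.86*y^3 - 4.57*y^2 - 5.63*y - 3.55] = -11.16*y - 9.14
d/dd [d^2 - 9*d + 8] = 2*d - 9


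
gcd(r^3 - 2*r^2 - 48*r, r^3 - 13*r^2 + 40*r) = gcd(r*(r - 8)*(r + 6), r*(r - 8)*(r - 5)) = r^2 - 8*r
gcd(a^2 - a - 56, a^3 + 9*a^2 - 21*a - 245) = a + 7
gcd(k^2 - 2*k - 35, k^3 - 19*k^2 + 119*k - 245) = k - 7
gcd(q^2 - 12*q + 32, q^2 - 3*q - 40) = q - 8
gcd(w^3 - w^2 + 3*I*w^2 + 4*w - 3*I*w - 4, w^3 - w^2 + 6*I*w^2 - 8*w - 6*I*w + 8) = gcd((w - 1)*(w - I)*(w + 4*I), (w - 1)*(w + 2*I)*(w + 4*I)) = w^2 + w*(-1 + 4*I) - 4*I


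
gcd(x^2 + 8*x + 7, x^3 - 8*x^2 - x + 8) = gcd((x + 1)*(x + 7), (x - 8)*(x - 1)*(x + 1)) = x + 1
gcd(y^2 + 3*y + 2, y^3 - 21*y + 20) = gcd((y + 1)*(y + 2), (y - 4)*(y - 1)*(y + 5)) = 1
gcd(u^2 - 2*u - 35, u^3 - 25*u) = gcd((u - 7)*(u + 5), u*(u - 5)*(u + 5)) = u + 5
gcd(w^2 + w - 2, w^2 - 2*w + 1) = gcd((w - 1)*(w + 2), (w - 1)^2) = w - 1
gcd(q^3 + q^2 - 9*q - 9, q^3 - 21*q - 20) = q + 1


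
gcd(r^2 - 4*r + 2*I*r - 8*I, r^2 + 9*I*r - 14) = r + 2*I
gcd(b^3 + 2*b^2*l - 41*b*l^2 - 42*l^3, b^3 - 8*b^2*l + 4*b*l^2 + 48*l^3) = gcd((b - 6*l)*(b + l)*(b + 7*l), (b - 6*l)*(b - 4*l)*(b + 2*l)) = b - 6*l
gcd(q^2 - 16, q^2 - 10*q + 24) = q - 4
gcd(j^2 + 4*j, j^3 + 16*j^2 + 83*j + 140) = j + 4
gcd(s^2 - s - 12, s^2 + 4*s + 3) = s + 3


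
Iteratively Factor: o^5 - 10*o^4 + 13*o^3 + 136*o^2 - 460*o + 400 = (o - 2)*(o^4 - 8*o^3 - 3*o^2 + 130*o - 200) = (o - 2)^2*(o^3 - 6*o^2 - 15*o + 100) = (o - 5)*(o - 2)^2*(o^2 - o - 20) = (o - 5)^2*(o - 2)^2*(o + 4)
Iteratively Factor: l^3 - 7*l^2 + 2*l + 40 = (l + 2)*(l^2 - 9*l + 20) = (l - 4)*(l + 2)*(l - 5)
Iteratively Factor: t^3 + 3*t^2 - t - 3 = (t + 3)*(t^2 - 1) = (t + 1)*(t + 3)*(t - 1)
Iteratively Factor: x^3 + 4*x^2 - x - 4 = (x + 1)*(x^2 + 3*x - 4) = (x - 1)*(x + 1)*(x + 4)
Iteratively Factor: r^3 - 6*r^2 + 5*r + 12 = (r + 1)*(r^2 - 7*r + 12) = (r - 4)*(r + 1)*(r - 3)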